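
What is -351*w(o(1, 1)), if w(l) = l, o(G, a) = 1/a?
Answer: -351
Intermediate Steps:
-351*w(o(1, 1)) = -351/1 = -351*1 = -351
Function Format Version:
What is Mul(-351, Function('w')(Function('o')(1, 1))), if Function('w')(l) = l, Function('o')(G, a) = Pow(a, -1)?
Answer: -351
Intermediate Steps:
Mul(-351, Function('w')(Function('o')(1, 1))) = Mul(-351, Pow(1, -1)) = Mul(-351, 1) = -351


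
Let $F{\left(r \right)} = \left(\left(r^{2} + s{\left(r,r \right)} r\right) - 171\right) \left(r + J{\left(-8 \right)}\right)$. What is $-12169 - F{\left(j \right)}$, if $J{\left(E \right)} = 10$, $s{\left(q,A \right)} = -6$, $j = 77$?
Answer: $-472921$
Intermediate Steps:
$F{\left(r \right)} = \left(10 + r\right) \left(-171 + r^{2} - 6 r\right)$ ($F{\left(r \right)} = \left(\left(r^{2} - 6 r\right) - 171\right) \left(r + 10\right) = \left(-171 + r^{2} - 6 r\right) \left(10 + r\right) = \left(10 + r\right) \left(-171 + r^{2} - 6 r\right)$)
$-12169 - F{\left(j \right)} = -12169 - \left(-1710 + 77^{3} - 17787 + 4 \cdot 77^{2}\right) = -12169 - \left(-1710 + 456533 - 17787 + 4 \cdot 5929\right) = -12169 - \left(-1710 + 456533 - 17787 + 23716\right) = -12169 - 460752 = -472921$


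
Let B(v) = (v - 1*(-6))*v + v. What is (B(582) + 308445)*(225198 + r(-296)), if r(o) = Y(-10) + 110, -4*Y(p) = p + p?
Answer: 146733514059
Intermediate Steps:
Y(p) = -p/2 (Y(p) = -(p + p)/4 = -p/2)
r(o) = 115 (r(o) = -½*(-10) + 110 = 5 + 110 = 115)
B(v) = v + v*(6 + v) (B(v) = (v + 6)*v + v = (6 + v)*v + v = v*(6 + v) + v = v + v*(6 + v))
(B(582) + 308445)*(225198 + r(-296)) = (582*(7 + 582) + 308445)*(225198 + 115) = (582*589 + 308445)*225313 = (342798 + 308445)*225313 = 651243*225313 = 146733514059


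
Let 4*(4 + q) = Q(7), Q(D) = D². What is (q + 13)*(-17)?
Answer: -1445/4 ≈ -361.25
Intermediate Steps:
q = 33/4 (q = -4 + (¼)*7² = -4 + (¼)*49 = -4 + 49/4 = 33/4 ≈ 8.2500)
(q + 13)*(-17) = (33/4 + 13)*(-17) = (85/4)*(-17) = -1445/4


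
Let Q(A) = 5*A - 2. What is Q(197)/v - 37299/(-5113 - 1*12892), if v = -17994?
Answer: 653459291/323981970 ≈ 2.0170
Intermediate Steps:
Q(A) = -2 + 5*A
Q(197)/v - 37299/(-5113 - 1*12892) = (-2 + 5*197)/(-17994) - 37299/(-5113 - 1*12892) = (-2 + 985)*(-1/17994) - 37299/(-5113 - 12892) = 983*(-1/17994) - 37299/(-18005) = -983/17994 - 37299*(-1/18005) = -983/17994 + 37299/18005 = 653459291/323981970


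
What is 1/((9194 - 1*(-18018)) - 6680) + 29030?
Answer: 596043961/20532 ≈ 29030.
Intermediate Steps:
1/((9194 - 1*(-18018)) - 6680) + 29030 = 1/((9194 + 18018) - 6680) + 29030 = 1/(27212 - 6680) + 29030 = 1/20532 + 29030 = 596043961/20532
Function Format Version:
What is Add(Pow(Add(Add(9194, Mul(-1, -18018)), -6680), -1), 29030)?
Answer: Rational(596043961, 20532) ≈ 29030.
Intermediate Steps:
Add(Pow(Add(Add(9194, Mul(-1, -18018)), -6680), -1), 29030) = Add(Pow(Add(Add(9194, 18018), -6680), -1), 29030) = Add(Pow(Add(27212, -6680), -1), 29030) = Add(Pow(20532, -1), 29030) = Add(Rational(1, 20532), 29030) = Rational(596043961, 20532)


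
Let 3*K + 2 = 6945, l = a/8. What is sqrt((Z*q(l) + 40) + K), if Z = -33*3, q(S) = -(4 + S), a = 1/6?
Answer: sqrt(396345)/12 ≈ 52.463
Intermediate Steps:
a = 1/6 (a = 1*(1/6) = 1/6 ≈ 0.16667)
l = 1/48 (l = (1/6)/8 = (1/6)*(1/8) = 1/48 ≈ 0.020833)
q(S) = -4 - S
K = 6943/3 (K = -2/3 + (1/3)*6945 = -2/3 + 2315 = 6943/3 ≈ 2314.3)
Z = -99
sqrt((Z*q(l) + 40) + K) = sqrt((-99*(-4 - 1*1/48) + 40) + 6943/3) = sqrt((-99*(-4 - 1/48) + 40) + 6943/3) = sqrt((-99*(-193/48) + 40) + 6943/3) = sqrt((6369/16 + 40) + 6943/3) = sqrt(7009/16 + 6943/3) = sqrt(132115/48) = sqrt(396345)/12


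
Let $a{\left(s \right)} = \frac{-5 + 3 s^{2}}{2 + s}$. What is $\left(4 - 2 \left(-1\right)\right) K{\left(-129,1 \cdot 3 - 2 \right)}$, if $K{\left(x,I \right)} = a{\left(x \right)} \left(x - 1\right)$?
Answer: $\frac{38936040}{127} \approx 3.0658 \cdot 10^{5}$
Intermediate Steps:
$a{\left(s \right)} = \frac{-5 + 3 s^{2}}{2 + s}$
$K{\left(x,I \right)} = \frac{\left(-1 + x\right) \left(-5 + 3 x^{2}\right)}{2 + x}$ ($K{\left(x,I \right)} = \frac{-5 + 3 x^{2}}{2 + x} \left(x - 1\right) = \frac{-5 + 3 x^{2}}{2 + x} \left(-1 + x\right) = \frac{\left(-1 + x\right) \left(-5 + 3 x^{2}\right)}{2 + x}$)
$\left(4 - 2 \left(-1\right)\right) K{\left(-129,1 \cdot 3 - 2 \right)} = \left(4 - 2 \left(-1\right)\right) \frac{\left(-1 - 129\right) \left(-5 + 3 \left(-129\right)^{2}\right)}{2 - 129} = \left(4 - -2\right) \frac{1}{-127} \left(-130\right) \left(-5 + 3 \cdot 16641\right) = \left(4 + 2\right) \left(\left(- \frac{1}{127}\right) \left(-130\right) \left(-5 + 49923\right)\right) = 6 \left(\left(- \frac{1}{127}\right) \left(-130\right) 49918\right) = 6 \cdot \frac{6489340}{127} = \frac{38936040}{127}$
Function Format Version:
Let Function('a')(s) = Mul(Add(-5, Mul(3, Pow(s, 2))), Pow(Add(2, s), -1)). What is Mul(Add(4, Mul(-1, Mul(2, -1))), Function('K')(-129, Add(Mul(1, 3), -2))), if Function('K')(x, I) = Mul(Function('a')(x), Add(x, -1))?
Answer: Rational(38936040, 127) ≈ 3.0658e+5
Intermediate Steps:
Function('a')(s) = Mul(Pow(Add(2, s), -1), Add(-5, Mul(3, Pow(s, 2))))
Function('K')(x, I) = Mul(Pow(Add(2, x), -1), Add(-1, x), Add(-5, Mul(3, Pow(x, 2)))) (Function('K')(x, I) = Mul(Mul(Pow(Add(2, x), -1), Add(-5, Mul(3, Pow(x, 2)))), Add(x, -1)) = Mul(Mul(Pow(Add(2, x), -1), Add(-5, Mul(3, Pow(x, 2)))), Add(-1, x)) = Mul(Pow(Add(2, x), -1), Add(-1, x), Add(-5, Mul(3, Pow(x, 2)))))
Mul(Add(4, Mul(-1, Mul(2, -1))), Function('K')(-129, Add(Mul(1, 3), -2))) = Mul(Add(4, Mul(-1, Mul(2, -1))), Mul(Pow(Add(2, -129), -1), Add(-1, -129), Add(-5, Mul(3, Pow(-129, 2))))) = Mul(Add(4, Mul(-1, -2)), Mul(Pow(-127, -1), -130, Add(-5, Mul(3, 16641)))) = Mul(Add(4, 2), Mul(Rational(-1, 127), -130, Add(-5, 49923))) = Mul(6, Mul(Rational(-1, 127), -130, 49918)) = Mul(6, Rational(6489340, 127)) = Rational(38936040, 127)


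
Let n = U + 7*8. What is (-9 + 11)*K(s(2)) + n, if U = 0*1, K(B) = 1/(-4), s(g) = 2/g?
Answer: 111/2 ≈ 55.500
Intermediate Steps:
K(B) = -¼
U = 0
n = 56 (n = 0 + 7*8 = 0 + 56 = 56)
(-9 + 11)*K(s(2)) + n = (-9 + 11)*(-¼) + 56 = 2*(-¼) + 56 = -½ + 56 = 111/2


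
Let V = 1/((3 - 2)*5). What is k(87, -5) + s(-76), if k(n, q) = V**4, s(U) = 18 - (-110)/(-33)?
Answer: 27503/1875 ≈ 14.668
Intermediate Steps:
s(U) = 44/3 (s(U) = 18 - (-110)*(-1)/33 = 18 - 1*10/3 = 18 - 10/3 = 44/3)
V = 1/5 (V = (1/5)/1 = 1*(1/5) = 1/5 ≈ 0.20000)
k(n, q) = 1/625 (k(n, q) = (1/5)**4 = 1/625)
k(87, -5) + s(-76) = 1/625 + 44/3 = 27503/1875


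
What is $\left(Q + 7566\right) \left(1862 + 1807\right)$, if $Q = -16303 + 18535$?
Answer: $35948862$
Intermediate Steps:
$Q = 2232$
$\left(Q + 7566\right) \left(1862 + 1807\right) = \left(2232 + 7566\right) \left(1862 + 1807\right) = 9798 \cdot 3669 = 35948862$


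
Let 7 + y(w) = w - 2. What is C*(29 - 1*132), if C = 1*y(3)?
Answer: 618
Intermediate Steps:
y(w) = -9 + w (y(w) = -7 + (w - 2) = -7 + (-2 + w) = -9 + w)
C = -6 (C = 1*(-9 + 3) = 1*(-6) = -6)
C*(29 - 1*132) = -6*(29 - 1*132) = -6*(29 - 132) = -6*(-103) = 618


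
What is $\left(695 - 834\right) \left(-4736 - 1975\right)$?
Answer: $932829$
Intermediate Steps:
$\left(695 - 834\right) \left(-4736 - 1975\right) = \left(-139\right) \left(-6711\right) = 932829$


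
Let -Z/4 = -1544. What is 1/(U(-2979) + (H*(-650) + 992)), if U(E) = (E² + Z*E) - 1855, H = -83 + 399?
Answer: -1/9730126 ≈ -1.0277e-7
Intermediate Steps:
Z = 6176 (Z = -4*(-1544) = 6176)
H = 316
U(E) = -1855 + E² + 6176*E (U(E) = (E² + 6176*E) - 1855 = -1855 + E² + 6176*E)
1/(U(-2979) + (H*(-650) + 992)) = 1/((-1855 + (-2979)² + 6176*(-2979)) + (316*(-650) + 992)) = 1/((-1855 + 8874441 - 18398304) + (-205400 + 992)) = 1/(-9525718 - 204408) = 1/(-9730126) = -1/9730126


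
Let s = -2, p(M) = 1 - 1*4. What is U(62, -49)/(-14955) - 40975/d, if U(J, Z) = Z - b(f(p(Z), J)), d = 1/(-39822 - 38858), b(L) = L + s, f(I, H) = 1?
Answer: 16071206305016/4985 ≈ 3.2239e+9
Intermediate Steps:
p(M) = -3 (p(M) = 1 - 4 = -3)
b(L) = -2 + L (b(L) = L - 2 = -2 + L)
d = -1/78680 (d = 1/(-78680) = -1/78680 ≈ -1.2710e-5)
U(J, Z) = 1 + Z (U(J, Z) = Z - (-2 + 1) = Z - 1*(-1) = Z + 1 = 1 + Z)
U(62, -49)/(-14955) - 40975/d = (1 - 49)/(-14955) - 40975/(-1/78680) = -48*(-1/14955) - 40975*(-78680) = 16/4985 + 3223913000 = 16071206305016/4985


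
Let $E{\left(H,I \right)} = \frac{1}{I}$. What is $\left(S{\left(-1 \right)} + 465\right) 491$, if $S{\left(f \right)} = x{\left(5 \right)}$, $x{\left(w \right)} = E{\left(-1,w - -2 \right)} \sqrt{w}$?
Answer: $228315 + \frac{491 \sqrt{5}}{7} \approx 2.2847 \cdot 10^{5}$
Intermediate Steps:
$x{\left(w \right)} = \frac{\sqrt{w}}{2 + w}$ ($x{\left(w \right)} = \frac{\sqrt{w}}{w - -2} = \frac{\sqrt{w}}{w + 2} = \frac{\sqrt{w}}{2 + w}$)
$S{\left(f \right)} = \frac{\sqrt{5}}{7}$ ($S{\left(f \right)} = \frac{\sqrt{5}}{2 + 5} = \frac{\sqrt{5}}{7}$)
$\left(S{\left(-1 \right)} + 465\right) 491 = \left(\frac{\sqrt{5}}{7} + 465\right) 491 = \left(465 + \frac{\sqrt{5}}{7}\right) 491 = 228315 + \frac{491 \sqrt{5}}{7}$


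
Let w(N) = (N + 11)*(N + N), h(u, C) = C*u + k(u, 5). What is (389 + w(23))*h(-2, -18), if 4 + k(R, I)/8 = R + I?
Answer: 54684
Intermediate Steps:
k(R, I) = -32 + 8*I + 8*R (k(R, I) = -32 + 8*(R + I) = -32 + 8*(I + R) = -32 + (8*I + 8*R) = -32 + 8*I + 8*R)
h(u, C) = 8 + 8*u + C*u (h(u, C) = C*u + (-32 + 8*5 + 8*u) = C*u + (-32 + 40 + 8*u) = C*u + (8 + 8*u) = 8 + 8*u + C*u)
w(N) = 2*N*(11 + N) (w(N) = (11 + N)*(2*N) = 2*N*(11 + N))
(389 + w(23))*h(-2, -18) = (389 + 2*23*(11 + 23))*(8 + 8*(-2) - 18*(-2)) = (389 + 2*23*34)*(8 - 16 + 36) = (389 + 1564)*28 = 1953*28 = 54684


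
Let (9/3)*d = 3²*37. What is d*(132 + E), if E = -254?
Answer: -13542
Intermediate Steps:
d = 111 (d = (3²*37)/3 = (9*37)/3 = (⅓)*333 = 111)
d*(132 + E) = 111*(132 - 254) = 111*(-122) = -13542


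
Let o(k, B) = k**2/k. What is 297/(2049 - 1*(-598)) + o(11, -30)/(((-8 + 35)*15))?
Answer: 149402/1072035 ≈ 0.13936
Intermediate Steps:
o(k, B) = k
297/(2049 - 1*(-598)) + o(11, -30)/(((-8 + 35)*15)) = 297/(2049 - 1*(-598)) + 11/(((-8 + 35)*15)) = 297/(2049 + 598) + 11/((27*15)) = 297/2647 + 11/405 = 149402/1072035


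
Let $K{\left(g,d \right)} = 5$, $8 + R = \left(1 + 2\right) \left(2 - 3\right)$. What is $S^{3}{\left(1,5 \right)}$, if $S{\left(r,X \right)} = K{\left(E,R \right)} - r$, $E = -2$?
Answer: $64$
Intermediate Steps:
$R = -11$ ($R = -8 + \left(1 + 2\right) \left(2 - 3\right) = -8 + 3 \left(-1\right) = -8 - 3 = -11$)
$S{\left(r,X \right)} = 5 - r$
$S^{3}{\left(1,5 \right)} = \left(5 - 1\right)^{3} = 4^{3} = 64$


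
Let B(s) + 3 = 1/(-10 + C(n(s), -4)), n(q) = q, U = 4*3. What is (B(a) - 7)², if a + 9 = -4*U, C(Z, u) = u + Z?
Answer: 505521/5041 ≈ 100.28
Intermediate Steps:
U = 12
C(Z, u) = Z + u
a = -57 (a = -9 - 4*12 = -9 - 48 = -57)
B(s) = -3 + 1/(-14 + s) (B(s) = -3 + 1/(-10 + (s - 4)) = -3 + 1/(-10 + (-4 + s)) = -3 + 1/(-14 + s))
(B(a) - 7)² = ((43 - 3*(-57))/(-14 - 57) - 7)² = ((43 + 171)/(-71) - 7)² = (-1/71*214 - 7)² = (-214/71 - 7)² = (-711/71)² = 505521/5041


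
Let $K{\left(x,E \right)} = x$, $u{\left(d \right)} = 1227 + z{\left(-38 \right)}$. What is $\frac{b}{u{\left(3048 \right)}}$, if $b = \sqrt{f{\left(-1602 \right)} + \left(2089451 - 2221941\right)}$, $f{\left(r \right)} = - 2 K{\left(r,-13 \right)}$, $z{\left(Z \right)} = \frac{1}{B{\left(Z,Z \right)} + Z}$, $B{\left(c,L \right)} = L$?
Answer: $\frac{76 i \sqrt{129286}}{93251} \approx 0.29305 i$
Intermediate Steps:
$z{\left(Z \right)} = \frac{1}{2 Z}$ ($z{\left(Z \right)} = \frac{1}{Z + Z} = \frac{1}{2 Z}$)
$u{\left(d \right)} = \frac{93251}{76}$ ($u{\left(d \right)} = 1227 + \frac{1}{2 \left(-38\right)} = 1227 + \frac{1}{2} \left(- \frac{1}{38}\right) = 1227 - \frac{1}{76} = \frac{93251}{76}$)
$f{\left(r \right)} = - 2 r$
$b = i \sqrt{129286}$ ($b = \sqrt{\left(-2\right) \left(-1602\right) + \left(2089451 - 2221941\right)} = \sqrt{3204 + \left(2089451 - 2221941\right)} = \sqrt{3204 - 132490} = \sqrt{-129286} = i \sqrt{129286} \approx 359.56 i$)
$\frac{b}{u{\left(3048 \right)}} = \frac{i \sqrt{129286}}{\frac{93251}{76}} = i \sqrt{129286} \cdot \frac{76}{93251} = \frac{76 i \sqrt{129286}}{93251}$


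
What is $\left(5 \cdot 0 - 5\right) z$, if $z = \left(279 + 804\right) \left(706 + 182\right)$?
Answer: $-4808520$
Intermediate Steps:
$z = 961704$ ($z = 1083 \cdot 888 = 961704$)
$\left(5 \cdot 0 - 5\right) z = \left(5 \cdot 0 - 5\right) 961704 = \left(0 - 5\right) 961704 = \left(-5\right) 961704 = -4808520$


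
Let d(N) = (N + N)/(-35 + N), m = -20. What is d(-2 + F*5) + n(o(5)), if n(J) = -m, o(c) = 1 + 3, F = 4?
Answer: 304/17 ≈ 17.882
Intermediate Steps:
o(c) = 4
d(N) = 2*N/(-35 + N) (d(N) = (2*N)/(-35 + N) = 2*N/(-35 + N))
n(J) = 20 (n(J) = -1*(-20) = 20)
d(-2 + F*5) + n(o(5)) = 2*(-2 + 4*5)/(-35 + (-2 + 4*5)) + 20 = 2*(-2 + 20)/(-35 + (-2 + 20)) + 20 = 2*18/(-35 + 18) + 20 = 2*18/(-17) + 20 = 2*18*(-1/17) + 20 = -36/17 + 20 = 304/17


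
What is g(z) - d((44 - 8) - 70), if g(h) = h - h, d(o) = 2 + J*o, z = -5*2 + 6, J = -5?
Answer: -172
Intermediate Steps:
z = -4 (z = -10 + 6 = -4)
d(o) = 2 - 5*o
g(h) = 0
g(z) - d((44 - 8) - 70) = 0 - (2 - 5*((44 - 8) - 70)) = 0 - (2 - 5*(36 - 70)) = 0 - (2 - 5*(-34)) = 0 - (2 + 170) = 0 - 1*172 = 0 - 172 = -172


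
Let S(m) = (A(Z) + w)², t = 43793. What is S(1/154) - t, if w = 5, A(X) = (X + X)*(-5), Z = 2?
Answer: -43568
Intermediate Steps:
A(X) = -10*X (A(X) = (2*X)*(-5) = -10*X)
S(m) = 225 (S(m) = (-10*2 + 5)² = (-20 + 5)² = (-15)² = 225)
S(1/154) - t = 225 - 1*43793 = 225 - 43793 = -43568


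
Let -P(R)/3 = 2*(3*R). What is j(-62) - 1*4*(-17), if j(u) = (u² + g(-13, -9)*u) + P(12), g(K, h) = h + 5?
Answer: 3944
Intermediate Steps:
g(K, h) = 5 + h
P(R) = -18*R (P(R) = -6*3*R = -18*R)
j(u) = -216 + u² - 4*u (j(u) = (u² + (5 - 9)*u) - 18*12 = (u² - 4*u) - 216 = -216 + u² - 4*u)
j(-62) - 1*4*(-17) = (-216 + (-62)² - 4*(-62)) - 1*4*(-17) = (-216 + 3844 + 248) - 4*(-17) = 3876 - 1*(-68) = 3876 + 68 = 3944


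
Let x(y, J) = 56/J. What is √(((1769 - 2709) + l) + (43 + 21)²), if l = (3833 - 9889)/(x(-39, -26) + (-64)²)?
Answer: √558422797890/13305 ≈ 56.165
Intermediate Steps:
l = -19682/13305 (l = (3833 - 9889)/(56/(-26) + (-64)²) = -6056/(56*(-1/26) + 4096) = -6056/(-28/13 + 4096) = -6056/53220/13 = -6056*13/53220 = -19682/13305 ≈ -1.4793)
√(((1769 - 2709) + l) + (43 + 21)²) = √(((1769 - 2709) - 19682/13305) + (43 + 21)²) = √((-940 - 19682/13305) + 64²) = √(-12526382/13305 + 4096) = √(41970898/13305) = √558422797890/13305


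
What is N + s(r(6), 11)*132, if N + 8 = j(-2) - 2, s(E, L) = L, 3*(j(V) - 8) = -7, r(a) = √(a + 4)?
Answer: 4343/3 ≈ 1447.7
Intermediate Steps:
r(a) = √(4 + a)
j(V) = 17/3 (j(V) = 8 + (⅓)*(-7) = 8 - 7/3 = 17/3)
N = -13/3 (N = -8 + (17/3 - 2) = -8 + 11/3 = -13/3 ≈ -4.3333)
N + s(r(6), 11)*132 = -13/3 + 11*132 = -13/3 + 1452 = 4343/3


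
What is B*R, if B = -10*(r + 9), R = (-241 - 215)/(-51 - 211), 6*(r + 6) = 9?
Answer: -10260/131 ≈ -78.321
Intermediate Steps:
r = -9/2 (r = -6 + (1/6)*9 = -6 + 3/2 = -9/2 ≈ -4.5000)
R = 228/131 (R = -456/(-262) = -456*(-1/262) = 228/131 ≈ 1.7405)
B = -45 (B = -10*(-9/2 + 9) = -10*9/2 = -45)
B*R = -45*228/131 = -10260/131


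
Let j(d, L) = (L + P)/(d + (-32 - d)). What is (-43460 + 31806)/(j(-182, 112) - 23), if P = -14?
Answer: 186464/417 ≈ 447.16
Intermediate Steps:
j(d, L) = 7/16 - L/32 (j(d, L) = (L - 14)/(d + (-32 - d)) = (-14 + L)/(-32) = (-14 + L)*(-1/32) = 7/16 - L/32)
(-43460 + 31806)/(j(-182, 112) - 23) = (-43460 + 31806)/((7/16 - 1/32*112) - 23) = -11654/((7/16 - 7/2) - 23) = -11654/(-49/16 - 23) = -11654/(-417/16) = -11654*(-16/417) = 186464/417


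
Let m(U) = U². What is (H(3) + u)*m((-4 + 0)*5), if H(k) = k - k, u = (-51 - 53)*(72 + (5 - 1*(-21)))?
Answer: -4076800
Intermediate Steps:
u = -10192 (u = -104*(72 + (5 + 21)) = -104*(72 + 26) = -104*98 = -10192)
H(k) = 0
(H(3) + u)*m((-4 + 0)*5) = (0 - 10192)*((-4 + 0)*5)² = -10192*(-4*5)² = -10192*(-20)² = -10192*400 = -4076800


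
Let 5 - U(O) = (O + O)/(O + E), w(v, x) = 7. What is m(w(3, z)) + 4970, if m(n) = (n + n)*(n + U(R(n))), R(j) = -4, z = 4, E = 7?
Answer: 15526/3 ≈ 5175.3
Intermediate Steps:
U(O) = 5 - 2*O/(7 + O) (U(O) = 5 - (O + O)/(O + 7) = 5 - 2*O/(7 + O))
m(n) = 2*n*(23/3 + n) (m(n) = (n + n)*(n + (35 + 3*(-4))/(7 - 4)) = (2*n)*(n + (35 - 12)/3) = (2*n)*(n + (1/3)*23) = (2*n)*(n + 23/3) = (2*n)*(23/3 + n) = 2*n*(23/3 + n))
m(w(3, z)) + 4970 = (2/3)*7*(23 + 3*7) + 4970 = (2/3)*7*(23 + 21) + 4970 = (2/3)*7*44 + 4970 = 616/3 + 4970 = 15526/3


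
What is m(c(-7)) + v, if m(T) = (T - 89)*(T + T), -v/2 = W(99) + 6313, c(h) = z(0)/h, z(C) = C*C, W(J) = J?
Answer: -12824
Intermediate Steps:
z(C) = C²
c(h) = 0 (c(h) = 0²/h = 0/h = 0)
v = -12824 (v = -2*(99 + 6313) = -2*6412 = -12824)
m(T) = 2*T*(-89 + T) (m(T) = (-89 + T)*(2*T) = 2*T*(-89 + T))
m(c(-7)) + v = 2*0*(-89 + 0) - 12824 = 2*0*(-89) - 12824 = 0 - 12824 = -12824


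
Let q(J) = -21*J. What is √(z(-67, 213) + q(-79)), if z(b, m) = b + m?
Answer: 19*√5 ≈ 42.485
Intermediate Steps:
√(z(-67, 213) + q(-79)) = √((-67 + 213) - 21*(-79)) = √(146 + 1659) = √1805 = 19*√5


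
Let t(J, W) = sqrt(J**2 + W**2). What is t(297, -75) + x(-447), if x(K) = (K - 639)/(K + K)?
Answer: 181/149 + 3*sqrt(10426) ≈ 307.54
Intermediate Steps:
x(K) = (-639 + K)/(2*K) (x(K) = (-639 + K)/((2*K)) = (-639 + K)*(1/(2*K)) = (-639 + K)/(2*K))
t(297, -75) + x(-447) = sqrt(297**2 + (-75)**2) + (1/2)*(-639 - 447)/(-447) = sqrt(88209 + 5625) + (1/2)*(-1/447)*(-1086) = sqrt(93834) + 181/149 = 3*sqrt(10426) + 181/149 = 181/149 + 3*sqrt(10426)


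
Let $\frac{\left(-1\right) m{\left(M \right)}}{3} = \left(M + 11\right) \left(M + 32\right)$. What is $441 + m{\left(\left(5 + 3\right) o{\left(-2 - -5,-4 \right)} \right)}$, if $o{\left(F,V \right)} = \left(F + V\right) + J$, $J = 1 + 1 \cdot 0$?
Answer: $-615$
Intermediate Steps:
$J = 1$ ($J = 1 + 0 = 1$)
$o{\left(F,V \right)} = 1 + F + V$ ($o{\left(F,V \right)} = \left(F + V\right) + 1 = 1 + F + V$)
$m{\left(M \right)} = - 3 \left(11 + M\right) \left(32 + M\right)$ ($m{\left(M \right)} = - 3 \left(M + 11\right) \left(M + 32\right) = - 3 \left(11 + M\right) \left(32 + M\right)$)
$441 + m{\left(\left(5 + 3\right) o{\left(-2 - -5,-4 \right)} \right)} = 441 - \left(1056 + 3 \left(5 + 3\right)^{2} \left(1 - -3 - 4\right)^{2} + 129 \left(5 + 3\right) \left(1 - -3 - 4\right)\right) = 441 - \left(1056 + 3 \cdot 64 \left(1 + \left(-2 + 5\right) - 4\right)^{2} + 129 \cdot 8 \left(1 + \left(-2 + 5\right) - 4\right)\right) = 441 - \left(1056 + 3 \cdot 64 \left(1 + 3 - 4\right)^{2} + 129 \cdot 8 \left(1 + 3 - 4\right)\right) = 441 - \left(1056 + 0 + 129 \cdot 8 \cdot 0\right) = 441 - \left(1056 + 3 \cdot 0^{2}\right) = 441 - 1056 = -615$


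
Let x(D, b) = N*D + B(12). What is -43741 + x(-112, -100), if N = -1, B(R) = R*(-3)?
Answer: -43665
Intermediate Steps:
B(R) = -3*R
x(D, b) = -36 - D (x(D, b) = -D - 3*12 = -D - 36 = -36 - D)
-43741 + x(-112, -100) = -43741 + (-36 - 1*(-112)) = -43741 + (-36 + 112) = -43741 + 76 = -43665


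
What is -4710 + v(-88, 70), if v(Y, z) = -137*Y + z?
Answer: 7416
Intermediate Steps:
v(Y, z) = z - 137*Y
-4710 + v(-88, 70) = -4710 + (70 - 137*(-88)) = -4710 + (70 + 12056) = -4710 + 12126 = 7416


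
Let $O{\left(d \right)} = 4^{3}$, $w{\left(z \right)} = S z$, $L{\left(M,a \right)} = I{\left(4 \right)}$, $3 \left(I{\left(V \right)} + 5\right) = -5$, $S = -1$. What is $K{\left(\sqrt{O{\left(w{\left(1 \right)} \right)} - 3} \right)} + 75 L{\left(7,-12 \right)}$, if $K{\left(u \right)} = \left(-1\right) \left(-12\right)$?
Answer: $-488$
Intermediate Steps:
$I{\left(V \right)} = - \frac{20}{3}$ ($I{\left(V \right)} = -5 + \frac{1}{3} \left(-5\right) = -5 - \frac{5}{3} = - \frac{20}{3}$)
$L{\left(M,a \right)} = - \frac{20}{3}$
$w{\left(z \right)} = - z$
$O{\left(d \right)} = 64$
$K{\left(u \right)} = 12$
$K{\left(\sqrt{O{\left(w{\left(1 \right)} \right)} - 3} \right)} + 75 L{\left(7,-12 \right)} = 12 + 75 \left(- \frac{20}{3}\right) = 12 - 500 = -488$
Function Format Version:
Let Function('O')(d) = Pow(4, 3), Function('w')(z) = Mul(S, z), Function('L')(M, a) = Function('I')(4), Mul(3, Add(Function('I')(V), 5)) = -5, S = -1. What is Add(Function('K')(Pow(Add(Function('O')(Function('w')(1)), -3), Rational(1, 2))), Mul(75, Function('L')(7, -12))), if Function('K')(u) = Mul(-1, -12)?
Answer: -488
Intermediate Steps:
Function('I')(V) = Rational(-20, 3) (Function('I')(V) = Add(-5, Mul(Rational(1, 3), -5)) = Add(-5, Rational(-5, 3)) = Rational(-20, 3))
Function('L')(M, a) = Rational(-20, 3)
Function('w')(z) = Mul(-1, z)
Function('O')(d) = 64
Function('K')(u) = 12
Add(Function('K')(Pow(Add(Function('O')(Function('w')(1)), -3), Rational(1, 2))), Mul(75, Function('L')(7, -12))) = Add(12, Mul(75, Rational(-20, 3))) = Add(12, -500) = -488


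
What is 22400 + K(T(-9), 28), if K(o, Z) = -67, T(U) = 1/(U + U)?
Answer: 22333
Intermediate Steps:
T(U) = 1/(2*U)
22400 + K(T(-9), 28) = 22400 - 67 = 22333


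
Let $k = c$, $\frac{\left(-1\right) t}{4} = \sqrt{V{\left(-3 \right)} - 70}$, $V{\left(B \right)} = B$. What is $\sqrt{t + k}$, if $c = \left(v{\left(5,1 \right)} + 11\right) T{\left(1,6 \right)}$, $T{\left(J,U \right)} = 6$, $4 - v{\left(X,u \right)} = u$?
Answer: $2 \sqrt{21 - i \sqrt{73}} \approx 9.3457 - 1.8284 i$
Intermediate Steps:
$v{\left(X,u \right)} = 4 - u$
$c = 84$ ($c = \left(\left(4 - 1\right) + 11\right) 6 = \left(3 + 11\right) 6 = 14 \cdot 6 = 84$)
$t = - 4 i \sqrt{73}$ ($t = - 4 \sqrt{-3 - 70} = - 4 \sqrt{-73} = - 4 i \sqrt{73} \approx - 34.176 i$)
$k = 84$
$\sqrt{t + k} = \sqrt{- 4 i \sqrt{73} + 84} = \sqrt{84 - 4 i \sqrt{73}}$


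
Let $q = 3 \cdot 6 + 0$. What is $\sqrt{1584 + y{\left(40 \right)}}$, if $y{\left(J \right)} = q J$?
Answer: $48$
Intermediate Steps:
$q = 18$ ($q = 18 + 0 = 18$)
$y{\left(J \right)} = 18 J$
$\sqrt{1584 + y{\left(40 \right)}} = \sqrt{1584 + 18 \cdot 40} = \sqrt{1584 + 720} = \sqrt{2304} = 48$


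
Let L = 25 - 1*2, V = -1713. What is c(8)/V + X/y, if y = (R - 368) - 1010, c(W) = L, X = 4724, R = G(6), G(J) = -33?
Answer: -8124665/2417043 ≈ -3.3614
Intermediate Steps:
R = -33
L = 23 (L = 25 - 2 = 23)
c(W) = 23
y = -1411 (y = (-33 - 368) - 1010 = -401 - 1010 = -1411)
c(8)/V + X/y = 23/(-1713) + 4724/(-1411) = 23*(-1/1713) + 4724*(-1/1411) = -23/1713 - 4724/1411 = -8124665/2417043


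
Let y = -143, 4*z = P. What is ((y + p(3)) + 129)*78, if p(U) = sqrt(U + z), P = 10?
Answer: -1092 + 39*sqrt(22) ≈ -909.07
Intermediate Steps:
z = 5/2 (z = (1/4)*10 = 5/2 ≈ 2.5000)
p(U) = sqrt(5/2 + U) (p(U) = sqrt(U + 5/2) = sqrt(5/2 + U))
((y + p(3)) + 129)*78 = ((-143 + sqrt(10 + 4*3)/2) + 129)*78 = ((-143 + sqrt(10 + 12)/2) + 129)*78 = ((-143 + sqrt(22)/2) + 129)*78 = (-14 + sqrt(22)/2)*78 = -1092 + 39*sqrt(22)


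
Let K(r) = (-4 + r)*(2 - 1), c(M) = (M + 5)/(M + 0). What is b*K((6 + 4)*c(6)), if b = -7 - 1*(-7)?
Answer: 0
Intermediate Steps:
c(M) = (5 + M)/M
K(r) = -4 + r (K(r) = (-4 + r)*1 = -4 + r)
b = 0 (b = -7 + 7 = 0)
b*K((6 + 4)*c(6)) = 0*(-4 + (6 + 4)*((5 + 6)/6)) = 0*(-4 + 10*((⅙)*11)) = 0*(-4 + 10*(11/6)) = 0*(-4 + 55/3) = 0*(43/3) = 0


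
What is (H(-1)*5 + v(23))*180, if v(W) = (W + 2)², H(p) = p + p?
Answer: 110700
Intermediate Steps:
H(p) = 2*p
v(W) = (2 + W)²
(H(-1)*5 + v(23))*180 = ((2*(-1))*5 + (2 + 23)²)*180 = (-2*5 + 25²)*180 = (-10 + 625)*180 = 615*180 = 110700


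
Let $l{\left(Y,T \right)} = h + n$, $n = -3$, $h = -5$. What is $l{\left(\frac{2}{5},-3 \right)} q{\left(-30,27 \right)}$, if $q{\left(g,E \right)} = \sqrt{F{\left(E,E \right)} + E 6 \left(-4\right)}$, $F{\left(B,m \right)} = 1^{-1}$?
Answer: $- 8 i \sqrt{647} \approx - 203.49 i$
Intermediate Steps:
$F{\left(B,m \right)} = 1$
$q{\left(g,E \right)} = \sqrt{1 - 24 E}$ ($q{\left(g,E \right)} = \sqrt{1 + E 6 \left(-4\right)} = \sqrt{1 + 6 E \left(-4\right)} = \sqrt{1 - 24 E}$)
$l{\left(Y,T \right)} = -8$ ($l{\left(Y,T \right)} = -5 - 3 = -8$)
$l{\left(\frac{2}{5},-3 \right)} q{\left(-30,27 \right)} = - 8 \sqrt{1 - 648} = - 8 \sqrt{-647} = - 8 i \sqrt{647}$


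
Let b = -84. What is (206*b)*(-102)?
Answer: 1765008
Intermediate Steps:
(206*b)*(-102) = (206*(-84))*(-102) = -17304*(-102) = 1765008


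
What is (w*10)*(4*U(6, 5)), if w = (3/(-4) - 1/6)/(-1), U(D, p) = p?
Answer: 550/3 ≈ 183.33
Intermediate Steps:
w = 11/12 (w = (3*(-¼) - 1*⅙)*(-1) = (-¾ - ⅙)*(-1) = -11/12*(-1) = 11/12 ≈ 0.91667)
(w*10)*(4*U(6, 5)) = ((11/12)*10)*(4*5) = (55/6)*20 = 550/3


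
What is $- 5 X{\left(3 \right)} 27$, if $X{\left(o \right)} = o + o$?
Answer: $-810$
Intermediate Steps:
$X{\left(o \right)} = 2 o$
$- 5 X{\left(3 \right)} 27 = - 5 \cdot 2 \cdot 3 \cdot 27 = \left(-5\right) 6 \cdot 27 = \left(-30\right) 27 = -810$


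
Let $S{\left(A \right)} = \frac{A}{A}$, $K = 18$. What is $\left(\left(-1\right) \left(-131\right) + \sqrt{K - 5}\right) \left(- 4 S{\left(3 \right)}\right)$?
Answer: $-524 - 4 \sqrt{13} \approx -538.42$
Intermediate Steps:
$S{\left(A \right)} = 1$
$\left(\left(-1\right) \left(-131\right) + \sqrt{K - 5}\right) \left(- 4 S{\left(3 \right)}\right) = \left(\left(-1\right) \left(-131\right) + \sqrt{18 - 5}\right) \left(\left(-4\right) 1\right) = \left(131 + \sqrt{13}\right) \left(-4\right) = -524 - 4 \sqrt{13}$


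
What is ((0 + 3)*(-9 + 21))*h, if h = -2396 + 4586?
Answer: 78840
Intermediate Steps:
h = 2190
((0 + 3)*(-9 + 21))*h = ((0 + 3)*(-9 + 21))*2190 = (3*12)*2190 = 36*2190 = 78840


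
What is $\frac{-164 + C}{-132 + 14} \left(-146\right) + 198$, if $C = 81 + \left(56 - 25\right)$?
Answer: $\frac{7886}{59} \approx 133.66$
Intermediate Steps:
$C = 112$ ($C = 81 + 31 = 112$)
$\frac{-164 + C}{-132 + 14} \left(-146\right) + 198 = \frac{-164 + 112}{-132 + 14} \left(-146\right) + 198 = - \frac{52}{-118} \left(-146\right) + 198 = \left(-52\right) \left(- \frac{1}{118}\right) \left(-146\right) + 198 = \frac{26}{59} \left(-146\right) + 198 = - \frac{3796}{59} + 198 = \frac{7886}{59}$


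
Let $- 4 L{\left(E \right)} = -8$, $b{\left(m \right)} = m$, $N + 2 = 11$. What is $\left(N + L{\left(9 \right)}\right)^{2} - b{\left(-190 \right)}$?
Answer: $311$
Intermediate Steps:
$N = 9$ ($N = -2 + 11 = 9$)
$L{\left(E \right)} = 2$ ($L{\left(E \right)} = \left(- \frac{1}{4}\right) \left(-8\right) = 2$)
$\left(N + L{\left(9 \right)}\right)^{2} - b{\left(-190 \right)} = \left(9 + 2\right)^{2} - -190 = 11^{2} + 190 = 121 + 190 = 311$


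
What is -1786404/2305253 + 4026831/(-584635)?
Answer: -10327258545783/1347731587655 ≈ -7.6627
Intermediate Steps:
-1786404/2305253 + 4026831/(-584635) = -1786404*1/2305253 + 4026831*(-1/584635) = -1786404/2305253 - 4026831/584635 = -10327258545783/1347731587655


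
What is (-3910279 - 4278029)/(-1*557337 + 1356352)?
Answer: -8188308/799015 ≈ -10.248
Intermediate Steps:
(-3910279 - 4278029)/(-1*557337 + 1356352) = -8188308/(-557337 + 1356352) = -8188308/799015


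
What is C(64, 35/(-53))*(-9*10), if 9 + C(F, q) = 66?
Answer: -5130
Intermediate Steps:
C(F, q) = 57 (C(F, q) = -9 + 66 = 57)
C(64, 35/(-53))*(-9*10) = 57*(-9*10) = 57*(-90) = -5130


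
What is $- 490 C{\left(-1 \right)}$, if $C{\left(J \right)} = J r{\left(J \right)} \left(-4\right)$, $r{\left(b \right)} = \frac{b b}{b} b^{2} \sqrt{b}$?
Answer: $1960 i \approx 1960.0 i$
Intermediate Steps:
$r{\left(b \right)} = b^{\frac{7}{2}}$ ($r{\left(b \right)} = \frac{b^{2}}{b} b^{2} \sqrt{b} = b b^{2} \sqrt{b} = b^{3} \sqrt{b} = b^{\frac{7}{2}}$)
$C{\left(J \right)} = - 4 J^{\frac{9}{2}}$ ($C{\left(J \right)} = J J^{\frac{7}{2}} \left(-4\right) = J^{\frac{9}{2}} \left(-4\right) = - 4 J^{\frac{9}{2}}$)
$- 490 C{\left(-1 \right)} = - 490 \left(- 4 \left(-1\right)^{\frac{9}{2}}\right) = - 490 \left(- 4 i\right) = 1960 i$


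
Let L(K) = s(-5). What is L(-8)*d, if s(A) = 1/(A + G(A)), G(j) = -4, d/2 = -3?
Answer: ⅔ ≈ 0.66667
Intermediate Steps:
d = -6 (d = 2*(-3) = -6)
s(A) = 1/(-4 + A) (s(A) = 1/(A - 4) = 1/(-4 + A))
L(K) = -⅑ (L(K) = 1/(-4 - 5) = 1/(-9) = -⅑)
L(-8)*d = -⅑*(-6) = ⅔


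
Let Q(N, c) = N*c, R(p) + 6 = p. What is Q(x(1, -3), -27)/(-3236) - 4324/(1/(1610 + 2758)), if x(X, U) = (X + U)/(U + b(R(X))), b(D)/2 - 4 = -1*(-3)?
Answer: -336154955163/17798 ≈ -1.8887e+7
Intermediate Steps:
R(p) = -6 + p
b(D) = 14 (b(D) = 8 + 2*(-1*(-3)) = 8 + 2*3 = 8 + 6 = 14)
x(X, U) = (U + X)/(14 + U) (x(X, U) = (X + U)/(U + 14) = (U + X)/(14 + U))
Q(x(1, -3), -27)/(-3236) - 4324/(1/(1610 + 2758)) = (((-3 + 1)/(14 - 3))*(-27))/(-3236) - 4324/(1/(1610 + 2758)) = ((-2/11)*(-27))*(-1/3236) - 4324/(1/4368) = (((1/11)*(-2))*(-27))*(-1/3236) - 4324/1/4368 = -2/11*(-27)*(-1/3236) - 4324*4368 = (54/11)*(-1/3236) - 18887232 = -27/17798 - 18887232 = -336154955163/17798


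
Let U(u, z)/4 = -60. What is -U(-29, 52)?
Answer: 240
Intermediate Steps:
U(u, z) = -240 (U(u, z) = 4*(-60) = -240)
-U(-29, 52) = -1*(-240) = 240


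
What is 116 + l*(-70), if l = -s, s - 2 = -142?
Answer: -9684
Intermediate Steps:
s = -140 (s = 2 - 142 = -140)
l = 140 (l = -1*(-140) = 140)
116 + l*(-70) = 116 + 140*(-70) = 116 - 9800 = -9684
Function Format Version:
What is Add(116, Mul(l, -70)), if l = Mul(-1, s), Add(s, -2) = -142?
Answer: -9684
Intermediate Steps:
s = -140 (s = Add(2, -142) = -140)
l = 140 (l = Mul(-1, -140) = 140)
Add(116, Mul(l, -70)) = Add(116, Mul(140, -70)) = Add(116, -9800) = -9684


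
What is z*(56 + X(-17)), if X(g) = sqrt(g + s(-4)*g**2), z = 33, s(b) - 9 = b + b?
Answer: 1848 + 132*sqrt(17) ≈ 2392.3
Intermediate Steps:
s(b) = 9 + 2*b (s(b) = 9 + (b + b) = 9 + 2*b)
X(g) = sqrt(g + g**2) (X(g) = sqrt(g + (9 + 2*(-4))*g**2) = sqrt(g + (9 - 8)*g**2) = sqrt(g + 1*g**2) = sqrt(g + g**2))
z*(56 + X(-17)) = 33*(56 + sqrt(-17*(1 - 17))) = 33*(56 + sqrt(-17*(-16))) = 33*(56 + sqrt(272)) = 33*(56 + 4*sqrt(17)) = 1848 + 132*sqrt(17)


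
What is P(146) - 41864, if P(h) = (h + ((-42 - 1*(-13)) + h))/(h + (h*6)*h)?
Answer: -5360350025/128042 ≈ -41864.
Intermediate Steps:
P(h) = (-29 + 2*h)/(h + 6*h**2) (P(h) = (h + ((-42 + 13) + h))/(h + (6*h)*h) = (h + (-29 + h))/(h + 6*h**2) = (-29 + 2*h)/(h + 6*h**2))
P(146) - 41864 = (-29 + 2*146)/(146*(1 + 6*146)) - 41864 = (-29 + 292)/(146*(1 + 876)) - 41864 = (1/146)*263/877 - 41864 = (1/146)*(1/877)*263 - 41864 = 263/128042 - 41864 = -5360350025/128042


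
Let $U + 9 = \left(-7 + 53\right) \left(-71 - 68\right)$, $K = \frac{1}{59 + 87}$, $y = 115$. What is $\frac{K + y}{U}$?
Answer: $- \frac{16791}{934838} \approx -0.017961$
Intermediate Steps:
$K = \frac{1}{146} \approx 0.0068493$
$U = -6403$ ($U = -9 + \left(-7 + 53\right) \left(-71 - 68\right) = -9 + 46 \left(-139\right) = -9 - 6394 = -6403$)
$\frac{K + y}{U} = \frac{\frac{1}{146} + 115}{-6403} = \left(- \frac{1}{6403}\right) \frac{16791}{146} = - \frac{16791}{934838}$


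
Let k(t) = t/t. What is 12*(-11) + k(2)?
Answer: -131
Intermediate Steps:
k(t) = 1
12*(-11) + k(2) = 12*(-11) + 1 = -132 + 1 = -131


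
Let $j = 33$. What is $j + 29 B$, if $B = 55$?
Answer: $1628$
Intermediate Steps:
$j + 29 B = 33 + 29 \cdot 55 = 33 + 1595 = 1628$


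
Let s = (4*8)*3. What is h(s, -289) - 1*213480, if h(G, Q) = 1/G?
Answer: -20494079/96 ≈ -2.1348e+5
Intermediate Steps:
s = 96 (s = 32*3 = 96)
h(s, -289) - 1*213480 = 1/96 - 1*213480 = 1/96 - 213480 = -20494079/96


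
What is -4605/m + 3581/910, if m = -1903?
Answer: 11005193/1731730 ≈ 6.3550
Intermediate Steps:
-4605/m + 3581/910 = -4605/(-1903) + 3581/910 = -4605*(-1/1903) + 3581*(1/910) = 4605/1903 + 3581/910 = 11005193/1731730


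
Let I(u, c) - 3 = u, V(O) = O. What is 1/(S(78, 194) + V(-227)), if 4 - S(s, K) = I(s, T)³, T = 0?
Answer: -1/531664 ≈ -1.8809e-6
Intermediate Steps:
I(u, c) = 3 + u
S(s, K) = 4 - (3 + s)³
1/(S(78, 194) + V(-227)) = 1/((4 - (3 + 78)³) - 227) = 1/((4 - 1*81³) - 227) = 1/((4 - 1*531441) - 227) = 1/((4 - 531441) - 227) = 1/(-531437 - 227) = 1/(-531664) = -1/531664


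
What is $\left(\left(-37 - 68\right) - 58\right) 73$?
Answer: $-11899$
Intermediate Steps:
$\left(\left(-37 - 68\right) - 58\right) 73 = \left(-105 - 58\right) 73 = \left(-163\right) 73 = -11899$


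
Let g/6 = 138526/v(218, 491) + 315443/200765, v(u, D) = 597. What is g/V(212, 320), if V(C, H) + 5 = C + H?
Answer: 3294057866/1238519285 ≈ 2.6597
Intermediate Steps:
V(C, H) = -5 + C + H (V(C, H) = -5 + (C + H) = -5 + C + H)
g = 55998983722/39952235 (g = 6*(138526/597 + 315443/200765) = 6*(27999491861/119856705) = 55998983722/39952235 ≈ 1401.6)
g/V(212, 320) = 55998983722/(39952235*(-5 + 212 + 320)) = (55998983722/39952235)/527 = (55998983722/39952235)*(1/527) = 3294057866/1238519285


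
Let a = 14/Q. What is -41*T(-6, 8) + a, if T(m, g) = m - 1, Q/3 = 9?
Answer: 7763/27 ≈ 287.52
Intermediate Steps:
Q = 27 (Q = 3*9 = 27)
T(m, g) = -1 + m
a = 14/27 ≈ 0.51852
-41*T(-6, 8) + a = -41*(-1 - 6) + 14/27 = -41*(-7) + 14/27 = 287 + 14/27 = 7763/27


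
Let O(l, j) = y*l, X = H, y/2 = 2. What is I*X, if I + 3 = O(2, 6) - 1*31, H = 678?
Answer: -17628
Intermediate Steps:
y = 4 (y = 2*2 = 4)
X = 678
O(l, j) = 4*l
I = -26 (I = -3 + (4*2 - 1*31) = -3 + (8 - 31) = -3 - 23 = -26)
I*X = -26*678 = -17628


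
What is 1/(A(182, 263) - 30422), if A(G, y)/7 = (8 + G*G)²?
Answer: 1/7684075546 ≈ 1.3014e-10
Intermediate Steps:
A(G, y) = 7*(8 + G²)² (A(G, y) = 7*(8 + G*G)² = 7*(8 + G²)²)
1/(A(182, 263) - 30422) = 1/(7*(8 + 182²)² - 30422) = 1/(7*(8 + 33124)² - 30422) = 1/(7*33132² - 30422) = 1/(7*1097729424 - 30422) = 1/(7684105968 - 30422) = 1/7684075546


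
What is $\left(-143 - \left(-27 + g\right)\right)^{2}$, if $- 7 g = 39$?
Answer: $\frac{597529}{49} \approx 12194.0$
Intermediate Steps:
$g = - \frac{39}{7}$ ($g = \left(- \frac{1}{7}\right) 39 = - \frac{39}{7} \approx -5.5714$)
$\left(-143 - \left(-27 + g\right)\right)^{2} = \left(-143 + \left(27 - - \frac{39}{7}\right)\right)^{2} = \left(-143 + \left(27 + \frac{39}{7}\right)\right)^{2} = \left(-143 + \frac{228}{7}\right)^{2} = \left(- \frac{773}{7}\right)^{2} = \frac{597529}{49}$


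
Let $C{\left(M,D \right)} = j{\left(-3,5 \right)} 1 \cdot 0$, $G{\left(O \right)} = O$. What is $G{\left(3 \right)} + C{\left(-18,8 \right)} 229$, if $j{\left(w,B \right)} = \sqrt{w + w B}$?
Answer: $3$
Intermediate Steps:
$j{\left(w,B \right)} = \sqrt{w + B w}$
$C{\left(M,D \right)} = 0$ ($C{\left(M,D \right)} = \sqrt{- 3 \left(1 + 5\right)} 1 \cdot 0 = \sqrt{\left(-3\right) 6} \cdot 1 \cdot 0 = \sqrt{-18} \cdot 1 \cdot 0 = 3 i \sqrt{2} \cdot 1 \cdot 0 = 3 i \sqrt{2} \cdot 0 = 0$)
$G{\left(3 \right)} + C{\left(-18,8 \right)} 229 = 3 + 0 \cdot 229 = 3 + 0 = 3$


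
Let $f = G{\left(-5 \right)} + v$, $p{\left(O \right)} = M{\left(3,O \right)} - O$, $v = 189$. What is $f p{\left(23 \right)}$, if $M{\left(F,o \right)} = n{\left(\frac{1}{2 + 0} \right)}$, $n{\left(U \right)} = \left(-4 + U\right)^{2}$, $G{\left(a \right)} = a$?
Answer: $-1978$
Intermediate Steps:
$M{\left(F,o \right)} = \frac{49}{4}$ ($M{\left(F,o \right)} = \left(-4 + \frac{1}{2 + 0}\right)^{2} = \left(-4 + \frac{1}{2}\right)^{2} = \left(- \frac{7}{2}\right)^{2} = \frac{49}{4}$)
$p{\left(O \right)} = \frac{49}{4} - O$
$f = 184$ ($f = -5 + 189 = 184$)
$f p{\left(23 \right)} = 184 \left(\frac{49}{4} - 23\right) = 184 \left(- \frac{43}{4}\right) = -1978$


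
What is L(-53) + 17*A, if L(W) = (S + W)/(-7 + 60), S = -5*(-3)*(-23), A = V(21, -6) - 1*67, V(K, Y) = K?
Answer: -41844/53 ≈ -789.51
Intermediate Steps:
A = -46 (A = 21 - 1*67 = 21 - 67 = -46)
S = -345 (S = 15*(-23) = -345)
L(W) = -345/53 + W/53 (L(W) = (-345 + W)/(-7 + 60) = (-345 + W)/53 = (-345 + W)*(1/53) = -345/53 + W/53)
L(-53) + 17*A = (-345/53 + (1/53)*(-53)) + 17*(-46) = (-345/53 - 1) - 782 = -398/53 - 782 = -41844/53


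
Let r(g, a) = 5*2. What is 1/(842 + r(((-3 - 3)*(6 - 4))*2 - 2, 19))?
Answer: 1/852 ≈ 0.0011737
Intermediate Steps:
r(g, a) = 10
1/(842 + r(((-3 - 3)*(6 - 4))*2 - 2, 19)) = 1/(842 + 10) = 1/852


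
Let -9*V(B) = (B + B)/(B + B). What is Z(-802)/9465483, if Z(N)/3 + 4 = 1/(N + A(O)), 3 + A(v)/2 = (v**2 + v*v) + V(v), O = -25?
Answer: -60895/48040481386 ≈ -1.2676e-6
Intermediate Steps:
V(B) = -1/9 (V(B) = -(B + B)/(9*(B + B)) = -2*B/(9*(2*B)) = -2*B*1/(2*B)/9 = -1/9*1 = -1/9)
A(v) = -56/9 + 4*v**2 (A(v) = -6 + 2*((v**2 + v*v) - 1/9) = -6 + 2*((v**2 + v**2) - 1/9) = -6 + 2*(2*v**2 - 1/9) = -6 + 2*(-1/9 + 2*v**2) = -6 + (-2/9 + 4*v**2) = -56/9 + 4*v**2)
Z(N) = -12 + 3/(22444/9 + N) (Z(N) = -12 + 3/(N + (-56/9 + 4*(-25)**2)) = -12 + 3/(N + (-56/9 + 4*625)) = -12 + 3/(N + (-56/9 + 2500)) = -12 + 3/(N + 22444/9) = -12 + 3/(22444/9 + N))
Z(-802)/9465483 = (3*(-89767 - 36*(-802))/(22444 + 9*(-802)))/9465483 = (3*(-89767 + 28872)/(22444 - 7218))*(1/9465483) = (3*(-60895)/15226)*(1/9465483) = (3*(1/15226)*(-60895))*(1/9465483) = -182685/15226*1/9465483 = -60895/48040481386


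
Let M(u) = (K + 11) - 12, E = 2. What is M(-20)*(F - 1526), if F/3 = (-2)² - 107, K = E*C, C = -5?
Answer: 20185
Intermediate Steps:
K = -10 (K = 2*(-5) = -10)
F = -309 (F = 3*((-2)² - 107) = 3*(4 - 107) = 3*(-103) = -309)
M(u) = -11 (M(u) = (-10 + 11) - 12 = 1 - 12 = -11)
M(-20)*(F - 1526) = -11*(-309 - 1526) = -11*(-1835) = 20185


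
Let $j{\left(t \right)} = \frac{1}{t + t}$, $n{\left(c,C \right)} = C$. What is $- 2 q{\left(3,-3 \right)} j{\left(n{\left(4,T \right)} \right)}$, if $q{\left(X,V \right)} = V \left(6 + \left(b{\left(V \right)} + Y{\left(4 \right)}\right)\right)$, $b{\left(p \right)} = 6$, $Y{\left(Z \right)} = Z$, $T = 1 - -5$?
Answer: $8$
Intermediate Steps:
$T = 6$ ($T = 1 + 5 = 6$)
$j{\left(t \right)} = \frac{1}{2 t}$
$q{\left(X,V \right)} = 16 V$ ($q{\left(X,V \right)} = V \left(6 + \left(6 + 4\right)\right) = V \left(6 + 10\right) = V 16 = 16 V$)
$- 2 q{\left(3,-3 \right)} j{\left(n{\left(4,T \right)} \right)} = - 2 \cdot 16 \left(-3\right) \frac{1}{2 \cdot 6} = \left(-2\right) \left(-48\right) \frac{1}{2} \cdot \frac{1}{6} = 96 \cdot \frac{1}{12} = 8$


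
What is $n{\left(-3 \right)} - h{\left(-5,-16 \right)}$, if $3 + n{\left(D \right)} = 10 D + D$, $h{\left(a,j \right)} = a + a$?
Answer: $-26$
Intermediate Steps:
$h{\left(a,j \right)} = 2 a$
$n{\left(D \right)} = -3 + 11 D$ ($n{\left(D \right)} = -3 + \left(10 D + D\right) = -3 + 11 D$)
$n{\left(-3 \right)} - h{\left(-5,-16 \right)} = \left(-3 + 11 \left(-3\right)\right) - 2 \left(-5\right) = \left(-3 - 33\right) - -10 = -36 + 10 = -26$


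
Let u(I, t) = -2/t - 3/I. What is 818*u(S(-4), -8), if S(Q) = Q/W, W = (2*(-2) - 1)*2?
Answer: -11861/2 ≈ -5930.5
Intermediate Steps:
W = -10 (W = (-4 - 1)*2 = -5*2 = -10)
S(Q) = -Q/10 (S(Q) = Q/(-10) = Q*(-⅒) = -Q/10)
u(I, t) = -3/I - 2/t
818*u(S(-4), -8) = 818*(-3/((-⅒*(-4))) - 2/(-8)) = 818*(-3/⅖ - 2*(-⅛)) = 818*(-3*5/2 + ¼) = 818*(-15/2 + ¼) = 818*(-29/4) = -11861/2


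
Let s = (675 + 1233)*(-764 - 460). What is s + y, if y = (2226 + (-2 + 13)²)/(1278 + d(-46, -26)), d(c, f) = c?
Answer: -2877200597/1232 ≈ -2.3354e+6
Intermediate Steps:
s = -2335392 (s = 1908*(-1224) = -2335392)
y = 2347/1232 (y = (2226 + (-2 + 13)²)/(1278 - 46) = (2226 + 11²)/1232 = (2226 + 121)*(1/1232) = 2347*(1/1232) = 2347/1232 ≈ 1.9050)
s + y = -2335392 + 2347/1232 = -2877200597/1232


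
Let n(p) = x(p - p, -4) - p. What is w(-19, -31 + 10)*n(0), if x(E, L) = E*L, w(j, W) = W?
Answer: 0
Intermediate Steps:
n(p) = -p (n(p) = (p - p)*(-4) - p = 0*(-4) - p = 0 - p = -p)
w(-19, -31 + 10)*n(0) = (-31 + 10)*(-1*0) = -21*0 = 0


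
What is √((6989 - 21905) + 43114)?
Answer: √28198 ≈ 167.92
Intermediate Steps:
√((6989 - 21905) + 43114) = √(-14916 + 43114) = √28198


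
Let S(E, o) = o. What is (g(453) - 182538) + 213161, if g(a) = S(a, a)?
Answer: 31076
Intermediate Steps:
g(a) = a
(g(453) - 182538) + 213161 = (453 - 182538) + 213161 = -182085 + 213161 = 31076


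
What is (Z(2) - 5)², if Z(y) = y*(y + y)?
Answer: 9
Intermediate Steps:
Z(y) = 2*y² (Z(y) = y*(2*y) = 2*y²)
(Z(2) - 5)² = (2*2² - 5)² = (2*4 - 5)² = (8 - 5)² = 3² = 9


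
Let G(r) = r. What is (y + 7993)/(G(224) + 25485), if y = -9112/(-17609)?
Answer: 140757849/452709781 ≈ 0.31092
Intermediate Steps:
y = 9112/17609 (y = -9112*(-1/17609) = 9112/17609 ≈ 0.51746)
(y + 7993)/(G(224) + 25485) = (9112/17609 + 7993)/(224 + 25485) = (140757849/17609)/25709 = (140757849/17609)*(1/25709) = 140757849/452709781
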